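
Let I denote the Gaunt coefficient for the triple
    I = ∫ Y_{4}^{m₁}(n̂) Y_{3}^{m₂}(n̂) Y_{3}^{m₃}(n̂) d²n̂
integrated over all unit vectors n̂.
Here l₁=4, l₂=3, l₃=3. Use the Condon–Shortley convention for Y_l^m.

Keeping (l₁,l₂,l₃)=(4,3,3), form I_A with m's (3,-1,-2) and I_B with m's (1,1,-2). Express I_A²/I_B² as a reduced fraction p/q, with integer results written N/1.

Same 4,3,3: normalisation and zero-m 3j drop out of the ratio.
A: Δ: 4! 4! 2! / 11! → 1/34650; sum: t=0:+1/288 t=1:−1/144 = -1/288; 3j²(4 3 3; 3 -1 -2) = Δ·Π!·Σ² = 1/99  (sign +1)
B: Δ: 4! 4! 2! / 11! → 1/34650; sum: t=2:+1/48 t=3:−1/144 = 1/72; 3j²(4 3 3; 1 1 -2) = Δ·Π!·Σ² = 16/693  (sign -1)
I_A²/I_B² = (1/99)/(16/693) = 7/16

7/16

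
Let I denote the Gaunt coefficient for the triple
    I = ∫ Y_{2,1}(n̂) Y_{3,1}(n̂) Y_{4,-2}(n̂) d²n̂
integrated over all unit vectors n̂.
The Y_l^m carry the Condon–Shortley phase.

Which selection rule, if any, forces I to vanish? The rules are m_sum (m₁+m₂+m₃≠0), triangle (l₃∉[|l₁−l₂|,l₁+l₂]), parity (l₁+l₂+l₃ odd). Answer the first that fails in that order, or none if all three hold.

m₁+m₂+m₃ = 1 + 1 − 2 = 0  ✓
triangle: |2−3|=1 ≤ l₃=4 ≤ 2+3=5  ✓
parity: l₁+l₂+l₃ = 9 is odd  ✗

parity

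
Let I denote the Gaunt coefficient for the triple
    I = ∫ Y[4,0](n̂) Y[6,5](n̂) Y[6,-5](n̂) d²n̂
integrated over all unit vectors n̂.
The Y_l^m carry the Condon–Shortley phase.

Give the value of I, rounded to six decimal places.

0.099563

m-sum 0 ✓  L=16 even ✓  2≤6≤10 ✓
Π(2lᵢ+1) = 9×13×13 = 1521
triangle coeff Δ(4,6,6) = 1/15315300
Σ_t [0,4]: t=0:+1/829440 t=1:−1/25920 t=2:+1/9216 t=3:−1/25920 t=4:+1/829440 = 7/207360
(3j)²=28/2431 [(4 6 6; 0 0 0)], sign=+1
Σ_t [3,4]: t=3:−1/1451520 t=4:+1/2903040 = -1/2903040
(3j)²=11/1547 [(4 6 6; 0 5 -5)], sign=+1
⇒ 4πI² = 36/289
I = (+1)√(36/289/(4π)) = 0.09956287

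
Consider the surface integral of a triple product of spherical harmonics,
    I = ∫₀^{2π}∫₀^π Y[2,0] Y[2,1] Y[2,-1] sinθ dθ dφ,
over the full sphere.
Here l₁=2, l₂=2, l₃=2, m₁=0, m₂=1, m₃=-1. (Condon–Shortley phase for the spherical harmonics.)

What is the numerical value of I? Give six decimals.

-0.090112

Rules hold: Σm=0, L=6 even, 0≤2≤4.
N = 5·5·5 = 125
Δ = 2!·2!·2!/7! = 1/630
Racah Σ t=0..2: t=0:+1/8 t=1:−1/1 t=2:+1/8 = -3/4
⇒ 3j(2 2 2; 0 0 0)² = 2/35, sgn -1
Racah Σ t=1..2: t=1:−1/2 t=2:+1/4 = -1/4
⇒ 3j(2 2 2; 0 1 -1)² = 1/70, sgn +1
4πI² = N·(3j₀)²·(3jₘ)² = 5/49
I = -1·√(0.102041/4π) = -0.09011188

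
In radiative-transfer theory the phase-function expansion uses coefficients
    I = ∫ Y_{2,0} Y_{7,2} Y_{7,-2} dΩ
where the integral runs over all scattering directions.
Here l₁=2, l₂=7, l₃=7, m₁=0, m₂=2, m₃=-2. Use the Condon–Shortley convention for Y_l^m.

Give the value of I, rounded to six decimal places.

0.125586

m-sum 0 ✓  L=16 even ✓  5≤7≤9 ✓
Π(2lᵢ+1) = 5×15×15 = 1125
triangle coeff Δ(2,7,7) = 1/185640
Σ_t [0,2]: t=0:+1/2419200 t=1:−1/518400 t=2:+1/2419200 = -1/907200
(3j)²=56/3315 [(2 7 7; 0 0 0)], sign=+1
Σ_t [0,2]: t=0:+1/8709120 t=1:−1/967680 t=2:+1/2419200 = -11/21772800
(3j)²=242/23205 [(2 7 7; 0 2 -2)], sign=+1
⇒ 4πI² = 9680/48841
I = (+1)√(9680/48841/(4π)) = 0.12558578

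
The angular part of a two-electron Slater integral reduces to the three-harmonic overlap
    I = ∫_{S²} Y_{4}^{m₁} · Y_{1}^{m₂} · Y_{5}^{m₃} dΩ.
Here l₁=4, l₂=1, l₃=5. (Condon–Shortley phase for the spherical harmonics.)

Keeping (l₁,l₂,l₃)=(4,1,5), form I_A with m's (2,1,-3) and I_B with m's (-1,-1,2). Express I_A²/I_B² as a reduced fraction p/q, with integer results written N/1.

Same 4,1,5: normalisation and zero-m 3j drop out of the ratio.
A: Δ: 0! 8! 2! / 11! → 1/495; sum: t=0:+1/2880 = 1/2880; 3j²(4 1 5; 2 1 -3) = Δ·Π!·Σ² = 28/495  (sign +1)
B: Δ: 0! 8! 2! / 11! → 1/495; sum: t=0:+1/1440 = 1/1440; 3j²(4 1 5; -1 -1 2) = Δ·Π!·Σ² = 7/165  (sign -1)
I_A²/I_B² = (28/495)/(7/165) = 4/3

4/3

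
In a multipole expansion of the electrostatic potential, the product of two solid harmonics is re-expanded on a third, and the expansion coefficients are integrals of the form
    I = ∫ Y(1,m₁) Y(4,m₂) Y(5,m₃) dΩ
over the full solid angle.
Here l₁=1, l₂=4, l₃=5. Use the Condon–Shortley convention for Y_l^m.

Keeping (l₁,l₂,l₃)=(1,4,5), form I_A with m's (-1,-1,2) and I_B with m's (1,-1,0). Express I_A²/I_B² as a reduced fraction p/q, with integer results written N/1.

21/10

Same 1,4,5: normalisation and zero-m 3j drop out of the ratio.
A: Δ: 0! 2! 8! / 11! → 1/495; sum: t=0:+1/1440 = 1/1440; 3j²(1 4 5; -1 -1 2) = Δ·Π!·Σ² = 7/165  (sign -1)
B: Δ: 0! 2! 8! / 11! → 1/495; sum: t=0:+1/1440 = 1/1440; 3j²(1 4 5; 1 -1 0) = Δ·Π!·Σ² = 2/99  (sign -1)
I_A²/I_B² = (7/165)/(2/99) = 21/10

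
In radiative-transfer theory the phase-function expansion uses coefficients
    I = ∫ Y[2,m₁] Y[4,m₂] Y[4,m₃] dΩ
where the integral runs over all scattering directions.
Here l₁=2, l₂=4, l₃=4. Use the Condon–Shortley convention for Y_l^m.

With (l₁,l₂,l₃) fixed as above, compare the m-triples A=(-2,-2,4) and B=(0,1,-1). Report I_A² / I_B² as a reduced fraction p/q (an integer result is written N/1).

168/289

Shared (l₁,l₂,l₃)=(2,4,4): N and (l;000)² cancel in I_A²/I_B².
A: Δ = 2!·2!·6!/11! = 1/13860; Racah Σ t=2..2: t=2:+1/2880 = 1/2880; ⇒ 3j(2 4 4; -2 -2 4)² = 2/165, sgn +1
B: Δ = 2!·2!·6!/11! = 1/13860; Racah Σ t=0..2: t=0:+1/480 t=1:−1/48 t=2:+1/144 = -17/1440; ⇒ 3j(2 4 4; 0 1 -1)² = 289/13860, sgn +1
I_A²/I_B² = (2/165)/(289/13860) = 168/289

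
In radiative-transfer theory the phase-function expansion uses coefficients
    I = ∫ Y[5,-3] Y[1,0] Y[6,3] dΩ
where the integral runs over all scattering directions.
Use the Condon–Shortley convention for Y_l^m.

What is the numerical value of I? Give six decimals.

-0.212310

Rules hold: Σm=0, L=12 even, 4≤6≤6.
N = 11·3·13 = 429
Δ = 0!·10!·2!/13! = 1/858
Racah Σ t=0..0: t=0:+1/14400 = 1/14400
⇒ 3j(5 1 6; 0 0 0)² = 6/143, sgn +1
Racah Σ t=0..0: t=0:+1/80640 = 1/80640
⇒ 3j(5 1 6; -3 0 3)² = 9/286, sgn -1
4πI² = N·(3j₀)²·(3jₘ)² = 81/143
I = -1·√(0.566434/4π) = -0.21230956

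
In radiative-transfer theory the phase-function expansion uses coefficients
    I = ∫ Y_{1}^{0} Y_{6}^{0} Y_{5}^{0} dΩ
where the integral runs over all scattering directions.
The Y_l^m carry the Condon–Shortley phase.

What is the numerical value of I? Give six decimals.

m-sum 0 ✓  L=12 even ✓  5≤5≤7 ✓
Π(2lᵢ+1) = 3×13×11 = 429
triangle coeff Δ(1,6,5) = 1/858
Σ_t [1,1]: t=1:−1/14400 = -1/14400
(3j)²=6/143 [(1 6 5; 0 0 0)], sign=+1
(m-triple is (0,0,0) — same symbol as above.)
⇒ 4πI² = 108/143
I = (+1)√(108/143/(4π)) = 0.24515397

0.245154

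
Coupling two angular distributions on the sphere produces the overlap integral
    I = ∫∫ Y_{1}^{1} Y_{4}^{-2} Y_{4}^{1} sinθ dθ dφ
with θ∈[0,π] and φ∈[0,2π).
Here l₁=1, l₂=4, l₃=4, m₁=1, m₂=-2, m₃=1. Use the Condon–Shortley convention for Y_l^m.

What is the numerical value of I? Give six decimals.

l₁+l₂+l₃=9 is odd: 3j(l;000)=0 ⇒ I=0

0.000000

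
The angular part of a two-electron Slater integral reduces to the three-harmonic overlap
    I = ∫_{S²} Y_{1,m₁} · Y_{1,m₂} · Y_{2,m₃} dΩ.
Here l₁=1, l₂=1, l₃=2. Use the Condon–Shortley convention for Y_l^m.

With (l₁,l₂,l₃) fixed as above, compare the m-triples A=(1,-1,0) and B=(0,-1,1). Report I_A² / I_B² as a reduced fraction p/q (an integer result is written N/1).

1/3

Same 1,1,2: normalisation and zero-m 3j drop out of the ratio.
A: Δ: 0! 2! 2! / 5! → 1/30; sum: t=0:+1/4 = 1/4; 3j²(1 1 2; 1 -1 0) = Δ·Π!·Σ² = 1/30  (sign +1)
B: Δ: 0! 2! 2! / 5! → 1/30; sum: t=0:+1/2 = 1/2; 3j²(1 1 2; 0 -1 1) = Δ·Π!·Σ² = 1/10  (sign -1)
I_A²/I_B² = (1/30)/(1/10) = 1/3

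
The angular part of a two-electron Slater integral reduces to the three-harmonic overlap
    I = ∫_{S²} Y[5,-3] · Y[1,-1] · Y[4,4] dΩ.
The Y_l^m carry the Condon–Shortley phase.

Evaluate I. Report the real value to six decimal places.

-0.049106

m-sum 0 ✓  L=10 even ✓  4≤4≤6 ✓
Π(2lᵢ+1) = 11×3×9 = 297
triangle coeff Δ(5,1,4) = 1/495
Σ_t [1,1]: t=1:−1/576 = -1/576
(3j)²=5/99 [(5 1 4; 0 0 0)], sign=-1
Σ_t [0,0]: t=0:+1/80640 = 1/80640
(3j)²=1/495 [(5 1 4; -3 -1 4)], sign=+1
⇒ 4πI² = 1/33
I = (-1)√(1/33/(4π)) = -0.04910640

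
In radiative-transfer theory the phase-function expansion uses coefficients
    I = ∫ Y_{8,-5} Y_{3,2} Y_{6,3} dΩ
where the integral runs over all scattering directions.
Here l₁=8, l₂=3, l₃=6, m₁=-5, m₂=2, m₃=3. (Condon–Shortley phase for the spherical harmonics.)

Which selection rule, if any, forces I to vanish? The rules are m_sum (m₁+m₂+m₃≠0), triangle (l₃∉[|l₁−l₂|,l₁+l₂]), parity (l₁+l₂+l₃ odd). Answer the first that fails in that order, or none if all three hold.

m₁+m₂+m₃ = -5 + 2 + 3 = 0  ✓
triangle: |8−3|=5 ≤ l₃=6 ≤ 8+3=11  ✓
parity: l₁+l₂+l₃ = 17 is odd  ✗

parity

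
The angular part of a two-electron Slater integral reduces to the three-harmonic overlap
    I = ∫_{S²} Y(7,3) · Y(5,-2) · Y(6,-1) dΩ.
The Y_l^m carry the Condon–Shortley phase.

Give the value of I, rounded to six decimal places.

Checks pass: Σm=0; 18 even; l₃=6∈[2,12].
(2·7+1)(2·5+1)(2·6+1) = 2145
Δ: 6! 8! 4! / 19! → 1/174594420
sum: t=1:−1/4147200 t=2:+1/207360 t=3:−1/82944 t=4:+1/207360 t=5:−1/4147200 = -1/345600
3j²(7 5 6; 0 0 0) = Δ·Π!·Σ² = 420/46189  (sign -1)
sum: t=0:+1/2488320 t=1:−1/345600 t=2:+1/414720 t=3:−1/4354560 = -1/3225600
3j²(7 5 6; 3 -2 -1) = Δ·Π!·Σ² = 81/92378  (sign +1)
combine: 4πI² = 2145·420/46189·81/92378 = 255150/14919047
take √, sign -1: I = -0.03689116

-0.036891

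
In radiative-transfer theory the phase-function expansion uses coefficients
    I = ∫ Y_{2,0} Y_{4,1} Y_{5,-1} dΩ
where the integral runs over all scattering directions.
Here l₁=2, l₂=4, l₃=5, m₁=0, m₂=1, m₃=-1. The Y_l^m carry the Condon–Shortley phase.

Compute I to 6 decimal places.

Σlᵢ=11 odd — θ-integrand is odd under cosθ→−cosθ; I=0

0.000000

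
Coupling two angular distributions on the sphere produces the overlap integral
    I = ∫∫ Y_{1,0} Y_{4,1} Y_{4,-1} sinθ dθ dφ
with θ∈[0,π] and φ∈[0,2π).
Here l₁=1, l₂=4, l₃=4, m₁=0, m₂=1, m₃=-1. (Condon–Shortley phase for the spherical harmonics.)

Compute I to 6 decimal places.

L=9 odd ⇒ parity kills the (l;000) factor ⇒ I = 0

0.000000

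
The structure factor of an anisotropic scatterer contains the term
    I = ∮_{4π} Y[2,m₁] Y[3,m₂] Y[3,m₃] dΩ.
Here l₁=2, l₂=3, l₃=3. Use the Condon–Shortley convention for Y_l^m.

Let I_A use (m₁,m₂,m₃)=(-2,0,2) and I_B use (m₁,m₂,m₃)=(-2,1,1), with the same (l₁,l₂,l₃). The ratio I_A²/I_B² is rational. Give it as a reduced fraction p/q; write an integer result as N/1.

5/6

Same 2,3,3: normalisation and zero-m 3j drop out of the ratio.
A: Δ: 2! 2! 4! / 9! → 1/3780; sum: t=2:+1/24 = 1/24; 3j²(2 3 3; -2 0 2) = Δ·Π!·Σ² = 1/21  (sign -1)
B: Δ: 2! 2! 4! / 9! → 1/3780; sum: t=2:+1/16 = 1/16; 3j²(2 3 3; -2 1 1) = Δ·Π!·Σ² = 2/35  (sign +1)
I_A²/I_B² = (1/21)/(2/35) = 5/6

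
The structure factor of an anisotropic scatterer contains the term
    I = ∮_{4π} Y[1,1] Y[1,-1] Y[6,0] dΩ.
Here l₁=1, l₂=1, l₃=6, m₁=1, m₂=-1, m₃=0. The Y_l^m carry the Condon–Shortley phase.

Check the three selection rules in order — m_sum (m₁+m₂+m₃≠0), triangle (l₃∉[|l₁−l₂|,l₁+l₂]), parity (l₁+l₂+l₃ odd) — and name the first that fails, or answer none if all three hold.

triangle

azimuthal sum: 1 − 1 + 0 = 0  ✓
0 ≤ 6 ≤ 2 (triangle on l)  ✗
L = 1 + 1 + 6 = 8 (even)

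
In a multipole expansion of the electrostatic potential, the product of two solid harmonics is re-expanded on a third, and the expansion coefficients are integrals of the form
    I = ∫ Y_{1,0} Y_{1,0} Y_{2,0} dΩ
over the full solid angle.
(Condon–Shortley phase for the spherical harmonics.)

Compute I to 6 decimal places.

0.252313

Rules hold: Σm=0, L=4 even, 0≤2≤2.
N = 3·3·5 = 45
Δ = 0!·2!·2!/5! = 1/30
Racah Σ t=0..0: t=0:+1/1 = 1/1
⇒ 3j(1 1 2; 0 0 0)² = 2/15, sgn +1
(m-triple is (0,0,0) — same symbol as above.)
4πI² = N·(3j₀)²·(3jₘ)² = 4/5
I = +1·√(0.8/4π) = 0.25231325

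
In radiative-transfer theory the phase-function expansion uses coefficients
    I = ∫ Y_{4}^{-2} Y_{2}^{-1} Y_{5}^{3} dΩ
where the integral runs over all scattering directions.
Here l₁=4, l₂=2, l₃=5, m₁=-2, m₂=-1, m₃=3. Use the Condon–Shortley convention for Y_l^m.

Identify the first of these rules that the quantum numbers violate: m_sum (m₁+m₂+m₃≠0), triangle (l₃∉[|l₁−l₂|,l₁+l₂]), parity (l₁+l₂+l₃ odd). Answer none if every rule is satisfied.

parity

azimuthal sum: -2 − 1 + 3 = 0  ✓
2 ≤ 5 ≤ 6 (triangle on l)  ✓
L = 4 + 2 + 5 = 11 (odd)  ✗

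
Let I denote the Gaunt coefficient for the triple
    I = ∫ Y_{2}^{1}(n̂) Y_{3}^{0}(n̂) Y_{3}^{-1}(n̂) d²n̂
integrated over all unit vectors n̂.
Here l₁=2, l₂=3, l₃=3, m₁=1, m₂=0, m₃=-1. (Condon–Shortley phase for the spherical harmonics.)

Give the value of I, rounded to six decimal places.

Checks pass: Σm=0; 8 even; l₃=3∈[1,5].
(2·2+1)(2·3+1)(2·3+1) = 245
Δ: 2! 2! 4! / 9! → 1/3780
sum: t=0:+1/24 t=1:−1/4 t=2:+1/24 = -1/6
3j²(2 3 3; 0 0 0) = Δ·Π!·Σ² = 4/105  (sign +1)
sum: t=0:+1/12 t=1:−1/8 = -1/24
3j²(2 3 3; 1 0 -1) = Δ·Π!·Σ² = 1/210  (sign -1)
combine: 4πI² = 245·4/105·1/210 = 2/45
take √, sign -1: I = -0.05947080

-0.059471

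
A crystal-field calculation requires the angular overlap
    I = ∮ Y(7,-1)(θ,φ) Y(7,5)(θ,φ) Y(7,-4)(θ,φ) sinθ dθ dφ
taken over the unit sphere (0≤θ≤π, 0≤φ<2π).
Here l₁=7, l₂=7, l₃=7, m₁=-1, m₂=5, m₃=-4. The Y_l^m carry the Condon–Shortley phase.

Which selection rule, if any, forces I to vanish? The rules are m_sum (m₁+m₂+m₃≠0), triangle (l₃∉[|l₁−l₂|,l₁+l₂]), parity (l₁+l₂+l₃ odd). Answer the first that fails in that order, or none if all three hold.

m₁+m₂+m₃ = -1 + 5 − 4 = 0  ✓
triangle: |7−7|=0 ≤ l₃=7 ≤ 7+7=14  ✓
parity: l₁+l₂+l₃ = 21 is odd  ✗

parity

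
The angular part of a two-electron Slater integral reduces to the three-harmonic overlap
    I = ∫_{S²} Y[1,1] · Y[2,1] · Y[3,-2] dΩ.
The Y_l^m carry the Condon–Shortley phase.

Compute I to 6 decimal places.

0.261169

Rules hold: Σm=0, L=6 even, 1≤3≤3.
N = 3·5·7 = 105
Δ = 0!·2!·4!/7! = 1/105
Racah Σ t=0..0: t=0:+1/4 = 1/4
⇒ 3j(1 2 3; 0 0 0)² = 3/35, sgn -1
Racah Σ t=0..0: t=0:+1/12 = 1/12
⇒ 3j(1 2 3; 1 1 -2)² = 2/21, sgn -1
4πI² = N·(3j₀)²·(3jₘ)² = 6/7
I = +1·√(0.857143/4π) = 0.26116903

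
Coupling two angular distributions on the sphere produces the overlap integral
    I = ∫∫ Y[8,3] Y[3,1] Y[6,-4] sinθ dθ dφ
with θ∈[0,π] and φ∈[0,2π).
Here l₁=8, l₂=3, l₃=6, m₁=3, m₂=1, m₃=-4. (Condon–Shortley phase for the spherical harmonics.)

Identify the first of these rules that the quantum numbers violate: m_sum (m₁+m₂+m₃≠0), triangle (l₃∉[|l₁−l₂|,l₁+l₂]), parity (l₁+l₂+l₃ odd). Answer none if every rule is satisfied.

parity

Σmᵢ = 0  ✓
l₃∈[|l₁−l₂|,l₁+l₂]=[5,11], have l₃=6  ✓
Σlᵢ = 17 ⇒ odd  ✗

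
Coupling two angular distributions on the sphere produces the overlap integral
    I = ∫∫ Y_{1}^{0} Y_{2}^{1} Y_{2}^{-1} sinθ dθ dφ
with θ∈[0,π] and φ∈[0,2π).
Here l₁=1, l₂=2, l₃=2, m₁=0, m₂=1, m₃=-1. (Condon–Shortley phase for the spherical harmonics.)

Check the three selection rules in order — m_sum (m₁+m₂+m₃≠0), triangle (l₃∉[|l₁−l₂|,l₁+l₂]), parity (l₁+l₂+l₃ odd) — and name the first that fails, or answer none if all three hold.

parity

azimuthal sum: 0 + 1 − 1 = 0  ✓
1 ≤ 2 ≤ 3 (triangle on l)  ✓
L = 1 + 2 + 2 = 5 (odd)  ✗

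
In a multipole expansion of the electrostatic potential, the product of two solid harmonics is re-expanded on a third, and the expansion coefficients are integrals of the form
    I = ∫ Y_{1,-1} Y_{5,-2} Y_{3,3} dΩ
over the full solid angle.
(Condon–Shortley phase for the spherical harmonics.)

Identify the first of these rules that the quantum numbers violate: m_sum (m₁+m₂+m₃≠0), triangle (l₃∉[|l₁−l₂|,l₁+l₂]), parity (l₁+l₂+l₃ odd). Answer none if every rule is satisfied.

azimuthal sum: -1 − 2 + 3 = 0  ✓
4 ≤ 3 ≤ 6 (triangle on l)  ✗
L = 1 + 5 + 3 = 9 (odd)

triangle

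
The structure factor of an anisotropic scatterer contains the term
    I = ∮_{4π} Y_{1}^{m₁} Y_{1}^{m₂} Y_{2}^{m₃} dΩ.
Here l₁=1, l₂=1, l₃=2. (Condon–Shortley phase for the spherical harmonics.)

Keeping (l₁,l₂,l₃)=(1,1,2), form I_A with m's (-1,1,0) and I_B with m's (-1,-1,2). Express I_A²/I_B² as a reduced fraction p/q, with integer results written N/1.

1/6

Shared (l₁,l₂,l₃)=(1,1,2): N and (l;000)² cancel in I_A²/I_B².
A: Δ = 0!·2!·2!/5! = 1/30; Racah Σ t=0..0: t=0:+1/4 = 1/4; ⇒ 3j(1 1 2; -1 1 0)² = 1/30, sgn +1
B: Δ = 0!·2!·2!/5! = 1/30; Racah Σ t=0..0: t=0:+1/4 = 1/4; ⇒ 3j(1 1 2; -1 -1 2)² = 1/5, sgn +1
I_A²/I_B² = (1/30)/(1/5) = 1/6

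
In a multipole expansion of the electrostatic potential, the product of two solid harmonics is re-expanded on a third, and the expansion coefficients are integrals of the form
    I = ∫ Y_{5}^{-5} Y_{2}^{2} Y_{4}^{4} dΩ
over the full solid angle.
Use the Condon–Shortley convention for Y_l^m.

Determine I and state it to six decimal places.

Σmᵢ = 1 ≠ 0, so the φ-integral vanishes; I = 0

0.000000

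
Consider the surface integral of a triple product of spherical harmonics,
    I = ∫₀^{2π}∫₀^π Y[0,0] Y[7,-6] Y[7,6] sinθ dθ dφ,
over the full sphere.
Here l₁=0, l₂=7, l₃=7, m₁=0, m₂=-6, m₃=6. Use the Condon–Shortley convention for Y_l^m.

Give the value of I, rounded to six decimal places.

Checks pass: Σm=0; 14 even; l₃=7∈[7,7].
(2·0+1)(2·7+1)(2·7+1) = 225
Δ: 0! 0! 14! / 15! → 1/15
sum: t=0:+1/25401600 = 1/25401600
3j²(0 7 7; 0 0 0) = Δ·Π!·Σ² = 1/15  (sign -1)
sum: t=0:+1/6227020800 = 1/6227020800
3j²(0 7 7; 0 -6 6) = Δ·Π!·Σ² = 1/15  (sign -1)
combine: 4πI² = 225·1/15·1/15 = 1/1
take √, sign +1: I = 0.28209479

0.282095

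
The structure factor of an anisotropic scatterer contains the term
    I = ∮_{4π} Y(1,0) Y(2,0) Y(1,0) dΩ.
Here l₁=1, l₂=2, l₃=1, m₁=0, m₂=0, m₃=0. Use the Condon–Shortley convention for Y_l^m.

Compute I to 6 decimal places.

m-sum 0 ✓  L=4 even ✓  1≤1≤3 ✓
Π(2lᵢ+1) = 3×5×3 = 45
triangle coeff Δ(1,2,1) = 1/30
Σ_t [1,1]: t=1:−1/1 = -1/1
(3j)²=2/15 [(1 2 1; 0 0 0)], sign=+1
(m-triple is (0,0,0) — same symbol as above.)
⇒ 4πI² = 4/5
I = (+1)√(4/5/(4π)) = 0.25231325

0.252313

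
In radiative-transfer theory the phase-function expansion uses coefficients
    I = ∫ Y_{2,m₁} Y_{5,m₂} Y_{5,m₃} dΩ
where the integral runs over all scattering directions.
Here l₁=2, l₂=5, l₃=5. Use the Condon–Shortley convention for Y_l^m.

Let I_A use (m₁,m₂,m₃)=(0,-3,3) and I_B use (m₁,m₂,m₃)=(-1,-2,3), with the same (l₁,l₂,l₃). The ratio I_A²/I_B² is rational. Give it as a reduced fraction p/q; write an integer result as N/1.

Shared (l₁,l₂,l₃)=(2,5,5): N and (l;000)² cancel in I_A²/I_B².
A: Δ = 2!·2!·8!/13! = 1/38610; Racah Σ t=0..2: t=0:+1/5760 t=1:−1/5040 t=2:+1/161280 = -1/53760; ⇒ 3j(2 5 5; 0 -3 3)² = 1/4290, sgn -1
B: Δ = 2!·2!·8!/13! = 1/38610; Racah Σ t=1..2: t=1:−1/2880 t=2:+1/10080 = -1/4032; ⇒ 3j(2 5 5; -1 -2 3)² = 10/429, sgn -1
I_A²/I_B² = (1/4290)/(10/429) = 1/100

1/100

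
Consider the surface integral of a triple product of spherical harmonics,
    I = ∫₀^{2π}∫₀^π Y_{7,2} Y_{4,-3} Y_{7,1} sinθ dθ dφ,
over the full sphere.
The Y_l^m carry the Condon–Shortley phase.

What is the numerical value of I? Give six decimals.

-0.033455

Rules hold: Σm=0, L=18 even, 3≤7≤11.
N = 15·9·15 = 2025
Δ = 4!·10!·4!/19! = 1/58198140
Racah Σ t=0..4: t=0:+1/17418240 t=1:−1/622080 t=2:+1/230400 t=3:−1/622080 t=4:+1/17418240 = 1/806400
⇒ 3j(7 4 7; 0 0 0)² = 2268/230945, sgn -1
Racah Σ t=0..1: t=0:+1/2073600 t=1:−1/2488320 = 1/12441600
⇒ 3j(7 4 7; 2 -3 1)² = 98/138567, sgn +1
4πI² = N·(3j₀)²·(3jₘ)² = 30005640/2133423721
I = -1·√(0.0140645/4π) = -0.03345476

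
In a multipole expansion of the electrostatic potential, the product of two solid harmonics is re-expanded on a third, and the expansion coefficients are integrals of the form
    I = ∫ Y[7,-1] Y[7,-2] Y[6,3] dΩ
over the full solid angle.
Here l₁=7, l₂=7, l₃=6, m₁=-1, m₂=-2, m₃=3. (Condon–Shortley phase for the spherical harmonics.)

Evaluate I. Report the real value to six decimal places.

-0.046059

m-sum 0 ✓  L=20 even ✓  0≤6≤14 ✓
Π(2lᵢ+1) = 15×15×13 = 2925
triangle coeff Δ(7,7,6) = 1/2444321880
Σ_t [1,7]: t=1:−1/2612736000 t=2:+1/20736000 t=3:−1/1658880 t=4:+1/746496 t=5:−1/1658880 t=6:+1/20736000 t=7:−1/2612736000 = 1/4354560
(3j)²=1000/138567 [(7 7 6; 0 0 0)], sign=+1
Σ_t [2,5]: t=2:+1/37324800 t=3:−1/4147200 t=4:+1/3317760 t=5:−1/18662400 = 1/29859840
(3j)²=175/138567 [(7 7 6; -1 -2 3)], sign=-1
⇒ 4πI² = 4375000/164109517
I = (-1)√(4375000/164109517/(4π)) = -0.04605929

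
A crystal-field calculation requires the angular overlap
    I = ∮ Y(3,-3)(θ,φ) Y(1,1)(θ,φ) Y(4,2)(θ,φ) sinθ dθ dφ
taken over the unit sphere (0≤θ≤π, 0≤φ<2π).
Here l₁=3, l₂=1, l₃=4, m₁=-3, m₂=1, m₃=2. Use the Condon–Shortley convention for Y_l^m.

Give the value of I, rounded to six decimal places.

Rules hold: Σm=0, L=8 even, 2≤4≤4.
N = 7·3·9 = 189
Δ = 0!·6!·2!/9! = 1/252
Racah Σ t=0..0: t=0:+1/36 = 1/36
⇒ 3j(3 1 4; 0 0 0)² = 4/63, sgn +1
Racah Σ t=0..0: t=0:+1/1440 = 1/1440
⇒ 3j(3 1 4; -3 1 2)² = 1/252, sgn +1
4πI² = N·(3j₀)²·(3jₘ)² = 1/21
I = +1·√(0.047619/4π) = 0.06155813

0.061558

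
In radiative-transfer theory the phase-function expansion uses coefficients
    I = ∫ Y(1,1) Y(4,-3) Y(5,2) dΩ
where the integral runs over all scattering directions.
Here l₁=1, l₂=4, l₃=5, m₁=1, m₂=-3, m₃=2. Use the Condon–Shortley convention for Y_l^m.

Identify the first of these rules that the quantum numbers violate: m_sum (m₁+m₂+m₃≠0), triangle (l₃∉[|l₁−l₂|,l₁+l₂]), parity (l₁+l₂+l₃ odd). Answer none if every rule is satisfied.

Σmᵢ = 0  ✓
l₃∈[|l₁−l₂|,l₁+l₂]=[3,5], have l₃=5  ✓
Σlᵢ = 10 ⇒ even  ✓

none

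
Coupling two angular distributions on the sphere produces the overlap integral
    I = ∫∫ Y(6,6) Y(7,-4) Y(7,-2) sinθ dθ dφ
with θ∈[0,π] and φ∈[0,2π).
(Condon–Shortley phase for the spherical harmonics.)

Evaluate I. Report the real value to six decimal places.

-0.156980

Checks pass: Σm=0; 20 even; l₃=7∈[1,13].
(2·6+1)(2·7+1)(2·7+1) = 2925
Δ: 6! 6! 8! / 21! → 1/2444321880
sum: t=0:+1/2612736000 t=1:−1/20736000 t=2:+1/1658880 t=3:−1/746496 t=4:+1/1658880 t=5:−1/20736000 t=6:+1/2612736000 = -1/4354560
3j²(6 7 7; 0 0 0) = Δ·Π!·Σ² = 1000/138567  (sign +1)
sum: t=0:+1/373248000 = 1/373248000
3j²(6 7 7; 6 -4 -2) = Δ·Π!·Σ² = 308/20995  (sign -1)
combine: 4πI² = 2925·1000/138567·308/20995 = 420000/1356277
take √, sign -1: I = -0.15698043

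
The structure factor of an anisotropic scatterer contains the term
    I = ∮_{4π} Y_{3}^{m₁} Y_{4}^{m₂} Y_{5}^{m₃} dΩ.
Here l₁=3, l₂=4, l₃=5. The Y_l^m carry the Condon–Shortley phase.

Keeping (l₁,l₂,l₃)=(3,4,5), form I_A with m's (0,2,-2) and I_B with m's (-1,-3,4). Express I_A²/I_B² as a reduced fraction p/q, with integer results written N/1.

Same 3,4,5: normalisation and zero-m 3j drop out of the ratio.
A: Δ: 2! 4! 6! / 13! → 1/180180; sum: t=0:+1/8640 t=1:−1/480 t=2:+1/576 = -1/4320; 3j²(3 4 5; 0 2 -2) = Δ·Π!·Σ² = 1/2145  (sign +1)
B: Δ: 2! 4! 6! / 13! → 1/180180; sum: t=0:+1/5760 t=1:−1/4320 = -1/17280; 3j²(3 4 5; -1 -3 4) = Δ·Π!·Σ² = 7/4290  (sign +1)
I_A²/I_B² = (1/2145)/(7/4290) = 2/7

2/7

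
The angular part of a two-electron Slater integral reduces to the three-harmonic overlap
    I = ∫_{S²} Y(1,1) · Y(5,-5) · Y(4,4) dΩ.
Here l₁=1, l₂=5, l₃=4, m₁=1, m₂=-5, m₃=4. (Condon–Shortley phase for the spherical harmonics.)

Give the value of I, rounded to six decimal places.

-0.329416

Rules hold: Σm=0, L=10 even, 4≤4≤6.
N = 3·11·9 = 297
Δ = 2!·0!·8!/11! = 1/495
Racah Σ t=1..1: t=1:−1/576 = -1/576
⇒ 3j(1 5 4; 0 0 0)² = 5/99, sgn -1
Racah Σ t=0..0: t=0:+1/80640 = 1/80640
⇒ 3j(1 5 4; 1 -5 4)² = 1/11, sgn +1
4πI² = N·(3j₀)²·(3jₘ)² = 15/11
I = -1·√(1.36364/4π) = -0.32941575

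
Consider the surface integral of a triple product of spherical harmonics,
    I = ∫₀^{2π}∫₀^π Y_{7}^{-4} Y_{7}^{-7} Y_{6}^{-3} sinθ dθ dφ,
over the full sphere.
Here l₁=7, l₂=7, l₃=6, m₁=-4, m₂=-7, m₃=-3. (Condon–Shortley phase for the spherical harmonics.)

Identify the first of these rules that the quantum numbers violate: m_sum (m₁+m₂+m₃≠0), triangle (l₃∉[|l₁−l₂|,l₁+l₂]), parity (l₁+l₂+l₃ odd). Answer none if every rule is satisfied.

m_sum

Σmᵢ = -14  ✗
l₃∈[|l₁−l₂|,l₁+l₂]=[0,14], have l₃=6
Σlᵢ = 20 ⇒ even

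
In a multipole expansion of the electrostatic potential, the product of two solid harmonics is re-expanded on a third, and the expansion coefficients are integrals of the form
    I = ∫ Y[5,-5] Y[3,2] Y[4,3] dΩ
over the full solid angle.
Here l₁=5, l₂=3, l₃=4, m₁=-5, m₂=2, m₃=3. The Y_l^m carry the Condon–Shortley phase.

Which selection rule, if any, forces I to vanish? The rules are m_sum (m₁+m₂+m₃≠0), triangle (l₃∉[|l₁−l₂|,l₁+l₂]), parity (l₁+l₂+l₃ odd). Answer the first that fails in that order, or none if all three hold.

none

azimuthal sum: -5 + 2 + 3 = 0  ✓
2 ≤ 4 ≤ 8 (triangle on l)  ✓
L = 5 + 3 + 4 = 12 (even)  ✓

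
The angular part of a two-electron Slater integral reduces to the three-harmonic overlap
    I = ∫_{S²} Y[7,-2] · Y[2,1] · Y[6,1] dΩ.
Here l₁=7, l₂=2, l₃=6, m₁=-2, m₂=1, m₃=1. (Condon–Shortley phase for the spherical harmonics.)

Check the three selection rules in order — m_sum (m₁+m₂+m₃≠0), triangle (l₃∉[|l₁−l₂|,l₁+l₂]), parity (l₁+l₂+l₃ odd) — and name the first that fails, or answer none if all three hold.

parity

Σmᵢ = 0  ✓
l₃∈[|l₁−l₂|,l₁+l₂]=[5,9], have l₃=6  ✓
Σlᵢ = 15 ⇒ odd  ✗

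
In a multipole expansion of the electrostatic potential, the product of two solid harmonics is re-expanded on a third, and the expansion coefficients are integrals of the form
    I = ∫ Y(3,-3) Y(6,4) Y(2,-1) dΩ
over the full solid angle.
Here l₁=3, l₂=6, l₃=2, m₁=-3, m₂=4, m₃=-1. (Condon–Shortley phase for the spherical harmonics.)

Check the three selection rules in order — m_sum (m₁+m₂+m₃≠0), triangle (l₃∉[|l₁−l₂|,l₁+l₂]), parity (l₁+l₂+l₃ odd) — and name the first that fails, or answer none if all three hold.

triangle

m₁+m₂+m₃ = -3 + 4 − 1 = 0  ✓
triangle: |3−6|=3 ≤ l₃=2 ≤ 3+6=9  ✗
parity: l₁+l₂+l₃ = 11 is odd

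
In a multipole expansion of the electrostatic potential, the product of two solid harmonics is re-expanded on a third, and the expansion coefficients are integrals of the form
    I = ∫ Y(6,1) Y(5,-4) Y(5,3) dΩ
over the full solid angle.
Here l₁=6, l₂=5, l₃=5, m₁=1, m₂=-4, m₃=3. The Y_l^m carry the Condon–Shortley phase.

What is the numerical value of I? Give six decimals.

m-sum 0 ✓  L=16 even ✓  1≤5≤11 ✓
Π(2lᵢ+1) = 13×11×11 = 1573
triangle coeff Δ(6,5,5) = 1/28588560
Σ_t [1,5]: t=1:−1/345600 t=2:+1/13824 t=3:−1/5184 t=4:+1/13824 t=5:−1/345600 = -7/129600
(3j)²=80/7293 [(6 5 5; 0 0 0)], sign=+1
Σ_t [0,1]: t=0:+1/518400 t=1:−1/138240 = -11/2073600
(3j)²=77/4420 [(6 5 5; 1 -4 3)], sign=-1
⇒ 4πI² = 3388/11271
I = (-1)√(3388/11271/(4π)) = -0.15466268

-0.154663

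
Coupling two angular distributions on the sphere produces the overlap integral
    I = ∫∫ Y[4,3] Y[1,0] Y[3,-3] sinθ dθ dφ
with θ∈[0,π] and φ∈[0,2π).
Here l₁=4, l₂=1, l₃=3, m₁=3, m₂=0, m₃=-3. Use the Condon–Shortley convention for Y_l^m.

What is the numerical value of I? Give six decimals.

-0.162868

Checks pass: Σm=0; 8 even; l₃=3∈[3,5].
(2·4+1)(2·1+1)(2·3+1) = 189
Δ: 2! 6! 0! / 9! → 1/252
sum: t=1:−1/36 = -1/36
3j²(4 1 3; 0 0 0) = Δ·Π!·Σ² = 4/63  (sign +1)
sum: t=1:−1/720 = -1/720
3j²(4 1 3; 3 0 -3) = Δ·Π!·Σ² = 1/36  (sign -1)
combine: 4πI² = 189·4/63·1/36 = 1/3
take √, sign -1: I = -0.16286750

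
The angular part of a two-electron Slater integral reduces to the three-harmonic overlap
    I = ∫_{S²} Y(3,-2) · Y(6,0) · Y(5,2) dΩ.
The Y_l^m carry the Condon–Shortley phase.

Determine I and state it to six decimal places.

-0.165130

Checks pass: Σm=0; 14 even; l₃=5∈[3,9].
(2·3+1)(2·6+1)(2·5+1) = 1001
Δ: 4! 2! 8! / 15! → 1/675675
sum: t=1:−1/8640 t=2:+1/2304 t=3:−1/8640 = 7/34560
3j²(3 6 5; 0 0 0) = Δ·Π!·Σ² = 7/429  (sign -1)
sum: t=3:−1/8640 t=4:+1/34560 = -1/11520
3j²(3 6 5; -2 0 2) = Δ·Π!·Σ² = 3/143  (sign +1)
combine: 4πI² = 1001·7/429·3/143 = 49/143
take √, sign -1: I = -0.16512966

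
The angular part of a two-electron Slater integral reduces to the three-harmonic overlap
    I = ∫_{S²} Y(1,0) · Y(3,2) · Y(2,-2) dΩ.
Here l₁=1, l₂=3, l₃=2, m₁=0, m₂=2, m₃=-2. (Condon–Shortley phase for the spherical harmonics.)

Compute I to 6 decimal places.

0.184674

m-sum 0 ✓  L=6 even ✓  2≤2≤4 ✓
Π(2lᵢ+1) = 3×7×5 = 105
triangle coeff Δ(1,3,2) = 1/105
Σ_t [1,1]: t=1:−1/4 = -1/4
(3j)²=3/35 [(1 3 2; 0 0 0)], sign=-1
Σ_t [1,1]: t=1:−1/24 = -1/24
(3j)²=1/21 [(1 3 2; 0 2 -2)], sign=-1
⇒ 4πI² = 3/7
I = (+1)√(3/7/(4π)) = 0.18467439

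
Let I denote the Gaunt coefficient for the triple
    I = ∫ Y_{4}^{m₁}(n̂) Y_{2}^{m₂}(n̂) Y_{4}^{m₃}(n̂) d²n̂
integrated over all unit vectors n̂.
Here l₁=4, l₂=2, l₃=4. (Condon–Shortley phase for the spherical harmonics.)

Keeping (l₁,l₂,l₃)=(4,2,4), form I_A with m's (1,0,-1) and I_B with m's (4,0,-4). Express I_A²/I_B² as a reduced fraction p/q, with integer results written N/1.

289/784

Shared (l₁,l₂,l₃)=(4,2,4): N and (l;000)² cancel in I_A²/I_B².
A: Δ = 2!·6!·2!/11! = 1/13860; Racah Σ t=0..2: t=0:+1/144 t=1:−1/48 t=2:+1/480 = -17/1440; ⇒ 3j(4 2 4; 1 0 -1)² = 289/13860, sgn +1
B: Δ = 2!·6!·2!/11! = 1/13860; Racah Σ t=0..0: t=0:+1/2880 = 1/2880; ⇒ 3j(4 2 4; 4 0 -4)² = 28/495, sgn +1
I_A²/I_B² = (289/13860)/(28/495) = 289/784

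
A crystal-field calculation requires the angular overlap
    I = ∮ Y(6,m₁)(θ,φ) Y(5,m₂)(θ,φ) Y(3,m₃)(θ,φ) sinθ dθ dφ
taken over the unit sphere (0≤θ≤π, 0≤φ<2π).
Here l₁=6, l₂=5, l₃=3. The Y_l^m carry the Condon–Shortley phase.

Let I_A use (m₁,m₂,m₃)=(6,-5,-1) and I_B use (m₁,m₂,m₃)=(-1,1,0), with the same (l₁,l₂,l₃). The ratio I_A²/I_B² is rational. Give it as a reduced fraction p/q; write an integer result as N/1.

99/35

Same 6,5,3: normalisation and zero-m 3j drop out of the ratio.
A: Δ: 8! 4! 2! / 15! → 1/675675; sum: t=0:+1/1935360 = 1/1935360; 3j²(6 5 3; 6 -5 -1) = Δ·Π!·Σ² = 3/91  (sign +1)
B: Δ: 8! 4! 2! / 15! → 1/675675; sum: t=4:+1/6912 t=5:−1/2880 t=6:+1/17280 = -1/6912; 3j²(6 5 3; -1 1 0) = Δ·Π!·Σ² = 5/429  (sign +1)
I_A²/I_B² = (3/91)/(5/429) = 99/35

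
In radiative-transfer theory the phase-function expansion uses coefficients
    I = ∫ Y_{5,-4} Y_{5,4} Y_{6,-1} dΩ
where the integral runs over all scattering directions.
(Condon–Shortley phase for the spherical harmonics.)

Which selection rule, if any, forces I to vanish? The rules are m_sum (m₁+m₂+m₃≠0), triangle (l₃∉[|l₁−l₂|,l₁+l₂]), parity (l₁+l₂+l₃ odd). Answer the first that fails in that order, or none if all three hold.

m_sum

m₁+m₂+m₃ = -4 + 4 − 1 = -1  ✗
triangle: |5−5|=0 ≤ l₃=6 ≤ 5+5=10
parity: l₁+l₂+l₃ = 16 is even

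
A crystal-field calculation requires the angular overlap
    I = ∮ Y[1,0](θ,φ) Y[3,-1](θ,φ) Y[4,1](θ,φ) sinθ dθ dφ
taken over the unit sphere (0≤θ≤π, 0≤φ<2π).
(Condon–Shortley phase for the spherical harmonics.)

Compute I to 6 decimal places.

-0.238414

Rules hold: Σm=0, L=8 even, 2≤4≤4.
N = 3·7·9 = 189
Δ = 0!·2!·6!/9! = 1/252
Racah Σ t=0..0: t=0:+1/36 = 1/36
⇒ 3j(1 3 4; 0 0 0)² = 4/63, sgn +1
Racah Σ t=0..0: t=0:+1/48 = 1/48
⇒ 3j(1 3 4; 0 -1 1)² = 5/84, sgn -1
4πI² = N·(3j₀)²·(3jₘ)² = 5/7
I = -1·√(0.714286/4π) = -0.23841361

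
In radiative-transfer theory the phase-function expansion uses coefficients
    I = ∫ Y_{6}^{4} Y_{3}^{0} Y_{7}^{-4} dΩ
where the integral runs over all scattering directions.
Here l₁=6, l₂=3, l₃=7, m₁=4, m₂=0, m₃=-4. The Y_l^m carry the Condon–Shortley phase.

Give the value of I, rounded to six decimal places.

-0.078810

m-sum 0 ✓  L=16 even ✓  3≤7≤9 ✓
Π(2lᵢ+1) = 13×7×15 = 1365
triangle coeff Δ(6,3,7) = 1/2042040
Σ_t [0,2]: t=0:+1/207360 t=1:−1/57600 t=2:+1/207360 = -1/129600
(3j)²=168/12155 [(6 3 7; 0 0 0)], sign=+1
Σ_t [0,2]: t=0:+1/967680 t=1:−1/1451520 t=2:+1/43545600 = 1/2721600
(3j)²=32/7735 [(6 3 7; 4 0 -4)], sign=-1
⇒ 4πI² = 16128/206635
I = (-1)√(16128/206635/(4π)) = -0.07881037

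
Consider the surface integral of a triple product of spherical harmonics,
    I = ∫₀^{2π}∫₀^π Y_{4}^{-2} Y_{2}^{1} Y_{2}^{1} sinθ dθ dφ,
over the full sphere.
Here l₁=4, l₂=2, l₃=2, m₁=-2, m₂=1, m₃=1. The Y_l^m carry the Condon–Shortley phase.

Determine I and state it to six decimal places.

Checks pass: Σm=0; 8 even; l₃=2∈[2,6].
(2·4+1)(2·2+1)(2·2+1) = 225
Δ: 4! 4! 0! / 9! → 1/630
sum: t=2:+1/16 = 1/16
3j²(4 2 2; 0 0 0) = Δ·Π!·Σ² = 2/35  (sign +1)
sum: t=3:−1/36 = -1/36
3j²(4 2 2; -2 1 1) = Δ·Π!·Σ² = 4/63  (sign +1)
combine: 4πI² = 225·2/35·4/63 = 40/49
take √, sign +1: I = 0.25487487

0.254875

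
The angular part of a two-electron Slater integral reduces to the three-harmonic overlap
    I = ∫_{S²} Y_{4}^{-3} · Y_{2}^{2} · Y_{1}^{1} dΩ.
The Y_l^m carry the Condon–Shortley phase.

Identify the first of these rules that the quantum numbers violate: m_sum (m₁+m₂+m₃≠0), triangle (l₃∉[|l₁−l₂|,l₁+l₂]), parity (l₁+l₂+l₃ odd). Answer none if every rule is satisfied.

triangle

m₁+m₂+m₃ = -3 + 2 + 1 = 0  ✓
triangle: |4−2|=2 ≤ l₃=1 ≤ 4+2=6  ✗
parity: l₁+l₂+l₃ = 7 is odd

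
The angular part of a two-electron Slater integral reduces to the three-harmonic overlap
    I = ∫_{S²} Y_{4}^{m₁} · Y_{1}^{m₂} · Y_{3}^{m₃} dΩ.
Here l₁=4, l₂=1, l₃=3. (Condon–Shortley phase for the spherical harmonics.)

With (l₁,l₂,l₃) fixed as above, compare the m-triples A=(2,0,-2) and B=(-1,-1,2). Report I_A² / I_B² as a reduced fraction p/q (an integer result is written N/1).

4/1

l's match ⇒ only the (l;m) 3-j factors differ between A and B.
A: triangle coeff Δ(4,1,3) = 1/252; Σ_t [1,1]: t=1:−1/120 = -1/120; (3j)²=1/21 [(4 1 3; 2 0 -2)], sign=+1
B: triangle coeff Δ(4,1,3) = 1/252; Σ_t [0,0]: t=0:+1/240 = 1/240; (3j)²=1/84 [(4 1 3; -1 -1 2)], sign=-1
I_A²/I_B² = (1/21)/(1/84) = 4/1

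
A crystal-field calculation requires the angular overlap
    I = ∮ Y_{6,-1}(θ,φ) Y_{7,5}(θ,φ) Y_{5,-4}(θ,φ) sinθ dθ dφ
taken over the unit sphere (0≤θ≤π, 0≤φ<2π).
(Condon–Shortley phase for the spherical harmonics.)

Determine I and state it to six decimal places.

0.125584

Checks pass: Σm=0; 18 even; l₃=5∈[1,13].
(2·6+1)(2·7+1)(2·5+1) = 2145
Δ: 8! 4! 6! / 19! → 1/174594420
sum: t=2:+1/4147200 t=3:−1/207360 t=4:+1/82944 t=5:−1/207360 t=6:+1/4147200 = 1/345600
3j²(6 7 5; 0 0 0) = Δ·Π!·Σ² = 420/46189  (sign -1)
sum: t=6:+1/6220800 t=7:−1/14515200 = 1/10886400
3j²(6 7 5; -1 5 -4) = Δ·Π!·Σ² = 128/12597  (sign -1)
combine: 4πI² = 2145·420/46189·128/12597 = 268800/1356277
take √, sign +1: I = 0.12558434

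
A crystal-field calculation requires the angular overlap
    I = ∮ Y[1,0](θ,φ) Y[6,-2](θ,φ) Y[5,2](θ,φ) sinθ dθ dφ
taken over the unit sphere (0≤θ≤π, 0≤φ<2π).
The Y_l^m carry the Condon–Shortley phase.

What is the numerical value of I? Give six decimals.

0.231133

m-sum 0 ✓  L=12 even ✓  5≤5≤7 ✓
Π(2lᵢ+1) = 3×13×11 = 429
triangle coeff Δ(1,6,5) = 1/858
Σ_t [1,1]: t=1:−1/14400 = -1/14400
(3j)²=6/143 [(1 6 5; 0 0 0)], sign=+1
Σ_t [1,1]: t=1:−1/30240 = -1/30240
(3j)²=16/429 [(1 6 5; 0 -2 2)], sign=+1
⇒ 4πI² = 96/143
I = (+1)√(96/143/(4π)) = 0.23113338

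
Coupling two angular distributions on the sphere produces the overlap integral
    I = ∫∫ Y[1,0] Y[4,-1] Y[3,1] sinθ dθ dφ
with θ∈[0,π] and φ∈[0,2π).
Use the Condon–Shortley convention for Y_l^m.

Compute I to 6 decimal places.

m-sum 0 ✓  L=8 even ✓  3≤3≤5 ✓
Π(2lᵢ+1) = 3×9×7 = 189
triangle coeff Δ(1,4,3) = 1/252
Σ_t [1,1]: t=1:−1/36 = -1/36
(3j)²=4/63 [(1 4 3; 0 0 0)], sign=+1
Σ_t [1,1]: t=1:−1/48 = -1/48
(3j)²=5/84 [(1 4 3; 0 -1 1)], sign=-1
⇒ 4πI² = 5/7
I = (-1)√(5/7/(4π)) = -0.23841361

-0.238414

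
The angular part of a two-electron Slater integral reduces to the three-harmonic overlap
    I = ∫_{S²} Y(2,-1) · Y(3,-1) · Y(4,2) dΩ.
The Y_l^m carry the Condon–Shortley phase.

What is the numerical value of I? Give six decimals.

0.000000

l₁+l₂+l₃=9 is odd: 3j(l;000)=0 ⇒ I=0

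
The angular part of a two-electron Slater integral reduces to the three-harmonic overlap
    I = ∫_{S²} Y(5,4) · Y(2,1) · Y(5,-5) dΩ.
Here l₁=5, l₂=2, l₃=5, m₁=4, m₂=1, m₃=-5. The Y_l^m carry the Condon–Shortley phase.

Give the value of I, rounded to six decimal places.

Rules hold: Σm=0, L=12 even, 3≤5≤7.
N = 11·5·11 = 605
Δ = 2!·8!·2!/13! = 1/38610
Racah Σ t=0..2: t=0:+1/2880 t=1:−1/576 t=2:+1/2880 = -1/960
⇒ 3j(5 2 5; 0 0 0)² = 10/429, sgn +1
Racah Σ t=1..1: t=1:−1/80640 = -1/80640
⇒ 3j(5 2 5; 4 1 -5)² = 9/286, sgn -1
4πI² = N·(3j₀)²·(3jₘ)² = 75/169
I = -1·√(0.443787/4π) = -0.18792404

-0.187924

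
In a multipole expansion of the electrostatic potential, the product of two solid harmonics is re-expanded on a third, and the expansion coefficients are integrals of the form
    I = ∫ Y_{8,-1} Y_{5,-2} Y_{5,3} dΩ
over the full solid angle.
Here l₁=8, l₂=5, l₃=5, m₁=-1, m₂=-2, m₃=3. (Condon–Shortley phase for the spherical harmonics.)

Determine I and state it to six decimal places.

0.157845

m-sum 0 ✓  L=18 even ✓  3≤5≤13 ✓
Π(2lᵢ+1) = 17×11×11 = 2057
triangle coeff Δ(8,5,5) = 1/37413090
Σ_t [3,5]: t=3:−1/1036800 t=4:+1/331776 t=5:−1/1036800 = 1/921600
(3j)²=490/46189 [(8 5 5; 0 0 0)], sign=-1
Σ_t [1,3]: t=1:−1/406425600 t=2:+1/7257600 t=3:−1/2073600 = -47/135475200
(3j)²=6627/461890 [(8 5 5; -1 -2 3)], sign=-1
⇒ 4πI² = 324723/1037153
I = (+1)√(324723/1037153/(4π)) = 0.15784476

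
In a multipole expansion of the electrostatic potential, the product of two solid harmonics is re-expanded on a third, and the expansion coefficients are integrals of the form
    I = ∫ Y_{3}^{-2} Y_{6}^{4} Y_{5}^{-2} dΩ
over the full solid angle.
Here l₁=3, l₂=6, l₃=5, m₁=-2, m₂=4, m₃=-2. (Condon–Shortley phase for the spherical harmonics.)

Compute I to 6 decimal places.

0.088266

m-sum 0 ✓  L=14 even ✓  3≤5≤9 ✓
Π(2lᵢ+1) = 7×13×11 = 1001
triangle coeff Δ(3,6,5) = 1/675675
Σ_t [1,3]: t=1:−1/8640 t=2:+1/2304 t=3:−1/8640 = 7/34560
(3j)²=7/429 [(3 6 5; 0 0 0)], sign=-1
Σ_t [3,4]: t=3:−1/60480 t=4:+1/34560 = 1/80640
(3j)²=6/1001 [(3 6 5; -2 4 -2)], sign=-1
⇒ 4πI² = 14/143
I = (+1)√(14/143/(4π)) = 0.08826552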